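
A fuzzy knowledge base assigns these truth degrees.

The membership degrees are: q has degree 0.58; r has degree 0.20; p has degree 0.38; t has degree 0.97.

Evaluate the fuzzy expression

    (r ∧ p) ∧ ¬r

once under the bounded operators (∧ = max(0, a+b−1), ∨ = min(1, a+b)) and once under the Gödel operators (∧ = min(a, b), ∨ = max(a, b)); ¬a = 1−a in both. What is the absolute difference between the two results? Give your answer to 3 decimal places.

0.200

Under bounded:
  r ∧ p = max(0, a+b−1) on (0.20, 0.38) = 0.00
  ¬r = 1 − 0.20 = 0.80
  (r ∧ p) ∧ ¬r = max(0, a+b−1) on (0.00, 0.80) = 0.00
  → value = 0.0000
Under Gödel:
  r ∧ p = min(a, b) on (0.20, 0.38) = 0.20
  ¬r = 1 − 0.20 = 0.80
  (r ∧ p) ∧ ¬r = min(a, b) on (0.20, 0.80) = 0.20
  → value = 0.2000
|0.0000 − 0.2000| = 0.200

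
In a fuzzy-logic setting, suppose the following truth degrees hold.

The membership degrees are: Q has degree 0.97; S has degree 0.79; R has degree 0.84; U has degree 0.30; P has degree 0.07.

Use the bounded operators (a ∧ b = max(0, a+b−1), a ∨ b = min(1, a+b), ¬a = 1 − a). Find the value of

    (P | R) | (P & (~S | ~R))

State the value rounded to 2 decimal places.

0.91

P | R = min(1, a+b) on (0.07, 0.84) = 0.91
~S = 1 − 0.79 = 0.21
~R = 1 − 0.84 = 0.16
~S | ~R = min(1, a+b) on (0.21, 0.16) = 0.37
P & (~S | ~R) = max(0, a+b−1) on (0.07, 0.37) = 0.00
(P | R) | (P & (~S | ~R)) = min(1, a+b) on (0.91, 0.00) = 0.91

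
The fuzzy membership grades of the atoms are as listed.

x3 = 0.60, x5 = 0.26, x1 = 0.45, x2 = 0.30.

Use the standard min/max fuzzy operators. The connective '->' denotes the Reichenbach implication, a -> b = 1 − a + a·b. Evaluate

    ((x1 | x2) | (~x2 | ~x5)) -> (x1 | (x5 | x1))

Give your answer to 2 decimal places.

x1 | x2 = max(a, b) on (0.45, 0.30) = 0.45
~x2 = 1 − 0.30 = 0.70
~x5 = 1 − 0.26 = 0.74
~x2 | ~x5 = max(a, b) on (0.70, 0.74) = 0.74
(x1 | x2) | (~x2 | ~x5) = max(a, b) on (0.45, 0.74) = 0.74
x5 | x1 = max(a, b) on (0.26, 0.45) = 0.45
x1 | (x5 | x1) = max(a, b) on (0.45, 0.45) = 0.45
((x1 | x2) | (~x2 | ~x5)) -> (x1 | (x5 | x1))  [Reichenbach: 1 − a + a·b] with a=0.74, b=0.45 → 0.59

0.59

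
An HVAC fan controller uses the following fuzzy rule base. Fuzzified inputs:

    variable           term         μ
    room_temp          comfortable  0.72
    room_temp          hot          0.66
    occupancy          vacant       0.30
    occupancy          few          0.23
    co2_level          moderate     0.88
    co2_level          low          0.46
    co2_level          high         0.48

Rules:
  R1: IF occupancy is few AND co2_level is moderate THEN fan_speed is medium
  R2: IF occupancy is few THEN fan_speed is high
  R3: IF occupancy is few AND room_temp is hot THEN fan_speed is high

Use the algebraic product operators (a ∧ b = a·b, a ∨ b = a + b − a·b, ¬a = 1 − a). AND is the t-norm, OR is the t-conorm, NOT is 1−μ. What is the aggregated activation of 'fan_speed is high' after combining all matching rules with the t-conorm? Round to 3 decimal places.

0.347

R1: few=0.23, moderate=0.88; AND[a·b] → w = 0.2024
R2: few=0.23 → w = 0.2300
R3: few=0.23, hot=0.66; AND[a·b] → w = 0.1518
Rules with consequent 'high': {R2, R3} → strengths 0.2300, 0.1518
Aggregate via t-conorm [a + b − a·b]: 0.3469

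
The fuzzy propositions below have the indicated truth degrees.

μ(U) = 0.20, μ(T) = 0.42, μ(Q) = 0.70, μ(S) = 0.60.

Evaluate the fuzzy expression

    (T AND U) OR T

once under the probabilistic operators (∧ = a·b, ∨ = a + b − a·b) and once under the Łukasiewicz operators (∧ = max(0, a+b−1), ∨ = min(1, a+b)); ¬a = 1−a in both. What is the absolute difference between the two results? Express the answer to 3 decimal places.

Under probabilistic:
  T AND U = a·b on (0.4200, 0.2000) = 0.0840
  (T AND U) OR T = a + b − a·b on (0.0840, 0.4200) = 0.4687
  → value = 0.4687
Under Łukasiewicz:
  T AND U = max(0, a+b−1) on (0.42, 0.20) = 0.00
  (T AND U) OR T = min(1, a+b) on (0.00, 0.42) = 0.42
  → value = 0.4200
|0.4687 − 0.4200| = 0.049

0.049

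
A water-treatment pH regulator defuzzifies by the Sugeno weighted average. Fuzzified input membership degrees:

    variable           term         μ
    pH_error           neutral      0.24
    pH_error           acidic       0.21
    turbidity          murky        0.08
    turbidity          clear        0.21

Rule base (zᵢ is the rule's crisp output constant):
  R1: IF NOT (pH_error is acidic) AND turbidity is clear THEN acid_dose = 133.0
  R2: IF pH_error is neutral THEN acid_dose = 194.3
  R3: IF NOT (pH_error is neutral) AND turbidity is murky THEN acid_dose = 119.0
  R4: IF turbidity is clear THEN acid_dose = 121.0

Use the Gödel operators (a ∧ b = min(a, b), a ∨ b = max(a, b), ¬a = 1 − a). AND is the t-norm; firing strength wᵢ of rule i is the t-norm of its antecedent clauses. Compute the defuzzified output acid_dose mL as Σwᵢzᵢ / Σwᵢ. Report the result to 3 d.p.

R1 (z=133.0): ¬acidic=1−0.21=0.79, clear=0.21; AND[min(a, b)] → w = 0.21
R2 (z=194.3): neutral=0.24 → w = 0.24
R3 (z=119.0): ¬neutral=1−0.24=0.76, murky=0.08; AND[min(a, b)] → w = 0.08
R4 (z=121.0): clear=0.21 → w = 0.21
Weighted average = (0.21·133.0 + 0.24·194.3 + 0.08·119.0 + 0.21·121.0) / (0.21 + 0.24 + 0.08 + 0.21)
  = 109.4920 / 0.7400 = 147.962

147.962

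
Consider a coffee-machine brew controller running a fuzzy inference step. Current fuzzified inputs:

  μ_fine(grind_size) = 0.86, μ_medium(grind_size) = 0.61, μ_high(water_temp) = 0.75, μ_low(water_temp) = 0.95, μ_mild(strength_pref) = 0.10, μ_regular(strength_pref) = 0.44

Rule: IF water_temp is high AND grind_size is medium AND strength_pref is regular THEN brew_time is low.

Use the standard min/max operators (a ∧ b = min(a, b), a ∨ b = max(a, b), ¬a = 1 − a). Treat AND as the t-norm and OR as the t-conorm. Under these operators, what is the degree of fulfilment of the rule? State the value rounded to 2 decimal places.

0.44

firing strength: high=0.75, medium=0.61, regular=0.44; AND[min(a, b)] → w = 0.44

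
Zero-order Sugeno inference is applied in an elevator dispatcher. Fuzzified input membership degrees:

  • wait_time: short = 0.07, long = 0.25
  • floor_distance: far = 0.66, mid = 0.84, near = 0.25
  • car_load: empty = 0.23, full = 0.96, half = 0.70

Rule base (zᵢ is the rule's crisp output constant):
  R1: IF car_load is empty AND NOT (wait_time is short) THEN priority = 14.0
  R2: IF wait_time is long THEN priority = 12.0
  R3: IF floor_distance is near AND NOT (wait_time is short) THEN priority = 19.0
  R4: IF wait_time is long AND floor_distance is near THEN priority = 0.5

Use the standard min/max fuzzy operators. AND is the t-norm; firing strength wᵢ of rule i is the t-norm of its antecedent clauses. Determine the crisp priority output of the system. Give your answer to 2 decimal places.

R1 (z=14.0): empty=0.23, ¬short=1−0.07=0.93; AND[min(a, b)] → w = 0.23
R2 (z=12.0): long=0.25 → w = 0.25
R3 (z=19.0): near=0.25, ¬short=1−0.07=0.93; AND[min(a, b)] → w = 0.25
R4 (z=0.5): long=0.25, near=0.25; AND[min(a, b)] → w = 0.25
Weighted average = (0.23·14.0 + 0.25·12.0 + 0.25·19.0 + 0.25·0.5) / (0.23 + 0.25 + 0.25 + 0.25)
  = 11.0950 / 0.9800 = 11.32

11.32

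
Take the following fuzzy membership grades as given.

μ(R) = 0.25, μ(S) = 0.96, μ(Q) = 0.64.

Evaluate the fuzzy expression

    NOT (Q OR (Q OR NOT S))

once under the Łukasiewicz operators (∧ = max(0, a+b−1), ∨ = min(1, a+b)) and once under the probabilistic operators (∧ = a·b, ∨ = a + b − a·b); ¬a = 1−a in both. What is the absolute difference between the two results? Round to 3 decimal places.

Under Łukasiewicz:
  NOT S = 1 − 0.96 = 0.04
  Q OR NOT S = min(1, a+b) on (0.64, 0.04) = 0.68
  Q OR (Q OR NOT S) = min(1, a+b) on (0.64, 0.68) = 1.00
  NOT (Q OR (Q OR NOT S)) = 1 − 1.00 = 0.00
  → value = 0.0000
Under probabilistic:
  NOT S = 1 − 0.9600 = 0.0400
  Q OR NOT S = a + b − a·b on (0.6400, 0.0400) = 0.6544
  Q OR (Q OR NOT S) = a + b − a·b on (0.6400, 0.6544) = 0.8756
  NOT (Q OR (Q OR NOT S)) = 1 − 0.8756 = 0.1244
  → value = 0.1244
|0.0000 − 0.1244| = 0.124

0.124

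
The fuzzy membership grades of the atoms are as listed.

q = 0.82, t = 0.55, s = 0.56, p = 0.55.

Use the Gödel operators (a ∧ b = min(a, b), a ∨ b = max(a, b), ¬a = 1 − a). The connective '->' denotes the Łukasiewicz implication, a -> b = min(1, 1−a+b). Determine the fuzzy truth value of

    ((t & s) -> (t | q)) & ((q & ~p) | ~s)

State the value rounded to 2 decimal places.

0.45

t & s = min(a, b) on (0.55, 0.56) = 0.55
t | q = max(a, b) on (0.55, 0.82) = 0.82
(t & s) -> (t | q)  [Łukasiewicz: min(1, 1−a+b)] with a=0.55, b=0.82 → 1.00
~p = 1 − 0.55 = 0.45
q & ~p = min(a, b) on (0.82, 0.45) = 0.45
~s = 1 − 0.56 = 0.44
(q & ~p) | ~s = max(a, b) on (0.45, 0.44) = 0.45
((t & s) -> (t | q)) & ((q & ~p) | ~s) = min(a, b) on (1.00, 0.45) = 0.45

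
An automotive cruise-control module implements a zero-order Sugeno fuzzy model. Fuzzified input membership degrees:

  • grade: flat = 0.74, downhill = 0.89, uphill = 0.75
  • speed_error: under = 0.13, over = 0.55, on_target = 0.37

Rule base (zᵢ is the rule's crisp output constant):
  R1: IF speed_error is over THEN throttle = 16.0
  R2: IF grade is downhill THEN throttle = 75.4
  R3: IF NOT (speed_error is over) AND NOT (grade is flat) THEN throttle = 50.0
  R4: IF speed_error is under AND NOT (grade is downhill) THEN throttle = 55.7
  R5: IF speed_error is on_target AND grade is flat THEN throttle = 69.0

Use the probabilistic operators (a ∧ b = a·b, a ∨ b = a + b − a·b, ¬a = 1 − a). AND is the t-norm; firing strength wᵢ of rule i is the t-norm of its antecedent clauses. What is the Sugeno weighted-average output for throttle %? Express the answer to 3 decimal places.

54.981

R1 (z=16.0): over=0.55 → w = 0.5500
R2 (z=75.4): downhill=0.89 → w = 0.8900
R3 (z=50.0): ¬over=1−0.55=0.45, ¬flat=1−0.74=0.26; AND[a·b] → w = 0.1170
R4 (z=55.7): under=0.13, ¬downhill=1−0.89=0.11; AND[a·b] → w = 0.0143
R5 (z=69.0): on_target=0.37, flat=0.74; AND[a·b] → w = 0.2738
Weighted average = (0.5500·16.0 + 0.8900·75.4 + 0.1170·50.0 + 0.0143·55.7 + 0.2738·69.0) / (0.5500 + 0.8900 + 0.1170 + 0.0143 + 0.2738)
  = 101.4447 / 1.8451 = 54.981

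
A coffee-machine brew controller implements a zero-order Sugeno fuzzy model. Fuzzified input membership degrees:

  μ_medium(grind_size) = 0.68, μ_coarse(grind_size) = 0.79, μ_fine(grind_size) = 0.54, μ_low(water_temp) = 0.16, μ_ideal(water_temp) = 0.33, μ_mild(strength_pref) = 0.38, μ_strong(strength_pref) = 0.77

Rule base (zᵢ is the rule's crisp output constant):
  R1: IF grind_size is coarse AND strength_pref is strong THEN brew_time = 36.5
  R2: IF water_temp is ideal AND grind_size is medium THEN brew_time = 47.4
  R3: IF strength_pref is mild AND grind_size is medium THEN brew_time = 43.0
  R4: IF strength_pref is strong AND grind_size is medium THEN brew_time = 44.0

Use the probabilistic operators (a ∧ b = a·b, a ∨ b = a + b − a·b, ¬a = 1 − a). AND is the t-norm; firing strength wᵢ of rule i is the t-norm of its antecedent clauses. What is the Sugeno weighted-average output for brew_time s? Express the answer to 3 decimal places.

R1 (z=36.5): coarse=0.79, strong=0.77; AND[a·b] → w = 0.6083
R2 (z=47.4): ideal=0.33, medium=0.68; AND[a·b] → w = 0.2244
R3 (z=43.0): mild=0.38, medium=0.68; AND[a·b] → w = 0.2584
R4 (z=44.0): strong=0.77, medium=0.68; AND[a·b] → w = 0.5236
Weighted average = (0.6083·36.5 + 0.2244·47.4 + 0.2584·43.0 + 0.5236·44.0) / (0.6083 + 0.2244 + 0.2584 + 0.5236)
  = 66.9891 / 1.6147 = 41.487

41.487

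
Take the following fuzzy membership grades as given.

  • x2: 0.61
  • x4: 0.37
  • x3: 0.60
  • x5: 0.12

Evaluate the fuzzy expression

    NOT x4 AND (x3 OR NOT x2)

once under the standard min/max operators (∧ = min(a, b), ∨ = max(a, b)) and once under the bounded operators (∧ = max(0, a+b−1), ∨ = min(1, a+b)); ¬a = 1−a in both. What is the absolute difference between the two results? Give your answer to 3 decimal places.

Under standard min/max:
  NOT x4 = 1 − 0.37 = 0.63
  NOT x2 = 1 − 0.61 = 0.39
  x3 OR NOT x2 = max(a, b) on (0.60, 0.39) = 0.60
  NOT x4 AND (x3 OR NOT x2) = min(a, b) on (0.63, 0.60) = 0.60
  → value = 0.6000
Under bounded:
  NOT x4 = 1 − 0.37 = 0.63
  NOT x2 = 1 − 0.61 = 0.39
  x3 OR NOT x2 = min(1, a+b) on (0.60, 0.39) = 0.99
  NOT x4 AND (x3 OR NOT x2) = max(0, a+b−1) on (0.63, 0.99) = 0.62
  → value = 0.6200
|0.6000 − 0.6200| = 0.020

0.020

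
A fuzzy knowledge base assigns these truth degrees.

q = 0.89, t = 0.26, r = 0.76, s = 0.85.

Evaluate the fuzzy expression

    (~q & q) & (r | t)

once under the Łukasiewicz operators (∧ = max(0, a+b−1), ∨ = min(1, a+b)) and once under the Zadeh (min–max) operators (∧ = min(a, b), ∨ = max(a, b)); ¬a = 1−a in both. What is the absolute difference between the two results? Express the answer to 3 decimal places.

Under Łukasiewicz:
  ~q = 1 − 0.89 = 0.11
  ~q & q = max(0, a+b−1) on (0.11, 0.89) = 0.00
  r | t = min(1, a+b) on (0.76, 0.26) = 1.00
  (~q & q) & (r | t) = max(0, a+b−1) on (0.00, 1.00) = 0.00
  → value = 0.0000
Under Zadeh (min–max):
  ~q = 1 − 0.89 = 0.11
  ~q & q = min(a, b) on (0.11, 0.89) = 0.11
  r | t = max(a, b) on (0.76, 0.26) = 0.76
  (~q & q) & (r | t) = min(a, b) on (0.11, 0.76) = 0.11
  → value = 0.1100
|0.0000 − 0.1100| = 0.110

0.110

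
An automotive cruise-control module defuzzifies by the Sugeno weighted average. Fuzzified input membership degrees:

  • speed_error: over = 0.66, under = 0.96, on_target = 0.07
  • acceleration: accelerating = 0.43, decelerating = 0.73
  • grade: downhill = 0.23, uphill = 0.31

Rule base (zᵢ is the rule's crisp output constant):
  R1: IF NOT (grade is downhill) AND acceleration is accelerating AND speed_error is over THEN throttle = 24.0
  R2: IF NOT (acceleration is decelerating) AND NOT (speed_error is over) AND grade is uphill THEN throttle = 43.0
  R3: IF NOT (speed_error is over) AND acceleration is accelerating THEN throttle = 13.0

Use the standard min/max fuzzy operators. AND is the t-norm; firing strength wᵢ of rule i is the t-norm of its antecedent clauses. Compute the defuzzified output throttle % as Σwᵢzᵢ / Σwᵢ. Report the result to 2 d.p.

25.34

R1 (z=24.0): ¬downhill=1−0.23=0.77, accelerating=0.43, over=0.66; AND[min(a, b)] → w = 0.43
R2 (z=43.0): ¬decelerating=1−0.73=0.27, ¬over=1−0.66=0.34, uphill=0.31; AND[min(a, b)] → w = 0.27
R3 (z=13.0): ¬over=1−0.66=0.34, accelerating=0.43; AND[min(a, b)] → w = 0.34
Weighted average = (0.43·24.0 + 0.27·43.0 + 0.34·13.0) / (0.43 + 0.27 + 0.34)
  = 26.3500 / 1.0400 = 25.34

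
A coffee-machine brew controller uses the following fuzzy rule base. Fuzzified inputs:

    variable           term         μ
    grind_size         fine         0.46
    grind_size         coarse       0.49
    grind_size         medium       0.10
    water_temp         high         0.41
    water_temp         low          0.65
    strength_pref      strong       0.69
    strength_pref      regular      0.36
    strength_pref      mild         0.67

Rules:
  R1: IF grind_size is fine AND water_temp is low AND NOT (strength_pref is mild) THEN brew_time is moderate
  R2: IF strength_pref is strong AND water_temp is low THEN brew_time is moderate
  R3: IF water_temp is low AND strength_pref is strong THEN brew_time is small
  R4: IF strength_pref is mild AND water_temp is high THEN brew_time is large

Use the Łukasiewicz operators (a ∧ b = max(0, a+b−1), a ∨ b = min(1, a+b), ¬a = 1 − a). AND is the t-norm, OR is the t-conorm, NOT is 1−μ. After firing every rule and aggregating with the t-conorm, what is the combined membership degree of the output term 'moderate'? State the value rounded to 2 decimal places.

R1: fine=0.46, low=0.65, ¬mild=1−0.67=0.33; AND[max(0, a+b−1)] → w = 0.00
R2: strong=0.69, low=0.65; AND[max(0, a+b−1)] → w = 0.34
R3: low=0.65, strong=0.69; AND[max(0, a+b−1)] → w = 0.34
R4: mild=0.67, high=0.41; AND[max(0, a+b−1)] → w = 0.08
Rules with consequent 'moderate': {R1, R2} → strengths 0.00, 0.34
Aggregate via t-conorm [min(1, a+b)]: 0.34

0.34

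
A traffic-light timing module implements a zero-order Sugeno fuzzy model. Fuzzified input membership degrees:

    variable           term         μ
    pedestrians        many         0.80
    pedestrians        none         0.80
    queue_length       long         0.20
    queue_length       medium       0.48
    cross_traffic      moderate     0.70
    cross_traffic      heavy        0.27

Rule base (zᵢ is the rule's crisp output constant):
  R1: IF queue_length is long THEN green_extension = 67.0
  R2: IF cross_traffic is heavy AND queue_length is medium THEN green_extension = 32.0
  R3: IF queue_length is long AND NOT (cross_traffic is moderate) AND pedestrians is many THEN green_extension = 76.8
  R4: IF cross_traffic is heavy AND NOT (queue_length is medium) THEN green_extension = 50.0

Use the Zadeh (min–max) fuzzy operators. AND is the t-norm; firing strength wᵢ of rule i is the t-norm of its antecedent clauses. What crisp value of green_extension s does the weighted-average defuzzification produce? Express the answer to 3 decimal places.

54.149

R1 (z=67.0): long=0.20 → w = 0.20
R2 (z=32.0): heavy=0.27, medium=0.48; AND[min(a, b)] → w = 0.27
R3 (z=76.8): long=0.20, ¬moderate=1−0.70=0.30, many=0.80; AND[min(a, b)] → w = 0.20
R4 (z=50.0): heavy=0.27, ¬medium=1−0.48=0.52; AND[min(a, b)] → w = 0.27
Weighted average = (0.20·67.0 + 0.27·32.0 + 0.20·76.8 + 0.27·50.0) / (0.20 + 0.27 + 0.20 + 0.27)
  = 50.9000 / 0.9400 = 54.149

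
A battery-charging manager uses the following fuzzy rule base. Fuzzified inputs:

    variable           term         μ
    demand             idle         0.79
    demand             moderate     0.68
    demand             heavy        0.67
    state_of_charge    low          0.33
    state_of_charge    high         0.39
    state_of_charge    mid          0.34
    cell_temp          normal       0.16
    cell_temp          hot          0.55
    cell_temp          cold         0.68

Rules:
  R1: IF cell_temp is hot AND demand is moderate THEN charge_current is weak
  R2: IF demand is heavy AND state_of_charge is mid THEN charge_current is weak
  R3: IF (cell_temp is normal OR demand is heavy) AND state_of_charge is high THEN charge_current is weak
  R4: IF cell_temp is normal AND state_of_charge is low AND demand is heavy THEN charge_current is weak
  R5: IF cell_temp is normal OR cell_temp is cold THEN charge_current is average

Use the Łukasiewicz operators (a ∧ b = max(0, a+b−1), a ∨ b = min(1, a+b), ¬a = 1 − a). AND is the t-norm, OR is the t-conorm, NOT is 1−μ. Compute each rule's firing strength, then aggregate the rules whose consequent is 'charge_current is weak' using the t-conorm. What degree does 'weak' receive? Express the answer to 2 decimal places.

R1: hot=0.55, moderate=0.68; AND[max(0, a+b−1)] → w = 0.23
R2: heavy=0.67, mid=0.34; AND[max(0, a+b−1)] → w = 0.01
R3: (normal=0.16 OR heavy=0.67) = 0.83; AND[max(0, a+b−1)] with high=0.39 → w = 0.22
R4: normal=0.16, low=0.33, heavy=0.67; AND[max(0, a+b−1)] → w = 0.00
R5: normal=0.16, cold=0.68; OR[min(1, a+b)] → w = 0.84
Rules with consequent 'weak': {R1, R2, R3, R4} → strengths 0.23, 0.01, 0.22, 0.00
Aggregate via t-conorm [min(1, a+b)]: 0.46

0.46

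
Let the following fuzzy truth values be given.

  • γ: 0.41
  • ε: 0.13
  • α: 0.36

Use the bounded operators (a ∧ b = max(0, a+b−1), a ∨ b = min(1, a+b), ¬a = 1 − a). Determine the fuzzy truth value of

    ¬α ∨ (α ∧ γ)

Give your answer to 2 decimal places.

¬α = 1 − 0.36 = 0.64
α ∧ γ = max(0, a+b−1) on (0.36, 0.41) = 0.00
¬α ∨ (α ∧ γ) = min(1, a+b) on (0.64, 0.00) = 0.64

0.64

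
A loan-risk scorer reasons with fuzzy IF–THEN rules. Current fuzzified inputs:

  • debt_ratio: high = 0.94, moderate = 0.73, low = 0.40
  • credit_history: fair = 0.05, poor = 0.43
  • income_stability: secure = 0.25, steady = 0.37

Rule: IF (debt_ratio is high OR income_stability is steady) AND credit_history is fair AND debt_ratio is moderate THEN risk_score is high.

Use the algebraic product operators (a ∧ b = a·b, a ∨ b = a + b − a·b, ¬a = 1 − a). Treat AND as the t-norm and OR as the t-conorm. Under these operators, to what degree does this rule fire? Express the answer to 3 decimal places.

0.035

firing strength: (high=0.94 OR steady=0.37) = 0.9622; AND[a·b] with fair=0.05, moderate=0.73 → w = 0.0351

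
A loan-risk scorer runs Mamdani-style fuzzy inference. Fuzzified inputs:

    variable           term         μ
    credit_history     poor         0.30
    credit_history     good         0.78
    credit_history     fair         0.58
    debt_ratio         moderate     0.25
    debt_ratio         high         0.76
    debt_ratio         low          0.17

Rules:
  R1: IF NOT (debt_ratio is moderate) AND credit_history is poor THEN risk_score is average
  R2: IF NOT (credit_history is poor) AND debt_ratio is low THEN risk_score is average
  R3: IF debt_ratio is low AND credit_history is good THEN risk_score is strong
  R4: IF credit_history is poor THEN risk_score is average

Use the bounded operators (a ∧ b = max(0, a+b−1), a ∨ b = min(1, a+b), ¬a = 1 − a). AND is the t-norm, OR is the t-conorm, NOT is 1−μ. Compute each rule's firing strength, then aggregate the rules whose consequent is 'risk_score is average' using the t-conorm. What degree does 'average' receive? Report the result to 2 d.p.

0.35

R1: ¬moderate=1−0.25=0.75, poor=0.30; AND[max(0, a+b−1)] → w = 0.05
R2: ¬poor=1−0.30=0.70, low=0.17; AND[max(0, a+b−1)] → w = 0.00
R3: low=0.17, good=0.78; AND[max(0, a+b−1)] → w = 0.00
R4: poor=0.30 → w = 0.30
Rules with consequent 'average': {R1, R2, R4} → strengths 0.05, 0.00, 0.30
Aggregate via t-conorm [min(1, a+b)]: 0.35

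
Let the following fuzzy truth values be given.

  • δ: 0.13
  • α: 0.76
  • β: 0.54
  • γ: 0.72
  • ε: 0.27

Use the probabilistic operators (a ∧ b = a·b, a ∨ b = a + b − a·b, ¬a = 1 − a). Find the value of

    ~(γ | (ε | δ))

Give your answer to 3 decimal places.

ε | δ = a + b − a·b on (0.2700, 0.1300) = 0.3649
γ | (ε | δ) = a + b − a·b on (0.7200, 0.3649) = 0.8222
~(γ | (ε | δ)) = 1 − 0.8222 = 0.1778

0.178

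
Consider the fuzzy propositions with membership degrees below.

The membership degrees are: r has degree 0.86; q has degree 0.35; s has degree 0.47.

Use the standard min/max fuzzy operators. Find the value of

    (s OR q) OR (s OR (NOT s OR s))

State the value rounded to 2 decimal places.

s OR q = max(a, b) on (0.47, 0.35) = 0.47
NOT s = 1 − 0.47 = 0.53
NOT s OR s = max(a, b) on (0.53, 0.47) = 0.53
s OR (NOT s OR s) = max(a, b) on (0.47, 0.53) = 0.53
(s OR q) OR (s OR (NOT s OR s)) = max(a, b) on (0.47, 0.53) = 0.53

0.53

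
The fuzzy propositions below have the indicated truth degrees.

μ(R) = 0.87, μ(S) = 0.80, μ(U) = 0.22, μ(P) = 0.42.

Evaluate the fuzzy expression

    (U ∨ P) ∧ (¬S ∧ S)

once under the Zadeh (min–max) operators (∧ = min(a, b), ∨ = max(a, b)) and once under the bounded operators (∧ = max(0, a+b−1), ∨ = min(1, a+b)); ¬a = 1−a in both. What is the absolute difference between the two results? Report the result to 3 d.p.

0.200

Under Zadeh (min–max):
  U ∨ P = max(a, b) on (0.22, 0.42) = 0.42
  ¬S = 1 − 0.80 = 0.20
  ¬S ∧ S = min(a, b) on (0.20, 0.80) = 0.20
  (U ∨ P) ∧ (¬S ∧ S) = min(a, b) on (0.42, 0.20) = 0.20
  → value = 0.2000
Under bounded:
  U ∨ P = min(1, a+b) on (0.22, 0.42) = 0.64
  ¬S = 1 − 0.80 = 0.20
  ¬S ∧ S = max(0, a+b−1) on (0.20, 0.80) = 0.00
  (U ∨ P) ∧ (¬S ∧ S) = max(0, a+b−1) on (0.64, 0.00) = 0.00
  → value = 0.0000
|0.2000 − 0.0000| = 0.200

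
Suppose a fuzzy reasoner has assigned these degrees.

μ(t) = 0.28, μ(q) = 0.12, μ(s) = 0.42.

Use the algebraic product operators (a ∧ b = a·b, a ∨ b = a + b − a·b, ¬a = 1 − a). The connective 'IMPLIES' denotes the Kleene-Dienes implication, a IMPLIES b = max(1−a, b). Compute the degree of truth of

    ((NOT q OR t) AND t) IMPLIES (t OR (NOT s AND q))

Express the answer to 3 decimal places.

0.744

NOT q = 1 − 0.1200 = 0.8800
NOT q OR t = a + b − a·b on (0.8800, 0.2800) = 0.9136
(NOT q OR t) AND t = a·b on (0.9136, 0.2800) = 0.2558
NOT s = 1 − 0.4200 = 0.5800
NOT s AND q = a·b on (0.5800, 0.1200) = 0.0696
t OR (NOT s AND q) = a + b − a·b on (0.2800, 0.0696) = 0.3301
((NOT q OR t) AND t) IMPLIES (t OR (NOT s AND q))  [Kleene-Dienes: max(1−a, b)] with a=0.2558, b=0.3301 → 0.7442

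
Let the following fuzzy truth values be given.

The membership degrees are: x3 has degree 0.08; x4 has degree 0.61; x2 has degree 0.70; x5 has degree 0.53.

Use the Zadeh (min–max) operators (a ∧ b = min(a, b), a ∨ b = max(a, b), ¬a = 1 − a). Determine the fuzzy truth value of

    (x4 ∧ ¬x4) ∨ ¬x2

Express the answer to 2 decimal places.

0.39

¬x4 = 1 − 0.61 = 0.39
x4 ∧ ¬x4 = min(a, b) on (0.61, 0.39) = 0.39
¬x2 = 1 − 0.70 = 0.30
(x4 ∧ ¬x4) ∨ ¬x2 = max(a, b) on (0.39, 0.30) = 0.39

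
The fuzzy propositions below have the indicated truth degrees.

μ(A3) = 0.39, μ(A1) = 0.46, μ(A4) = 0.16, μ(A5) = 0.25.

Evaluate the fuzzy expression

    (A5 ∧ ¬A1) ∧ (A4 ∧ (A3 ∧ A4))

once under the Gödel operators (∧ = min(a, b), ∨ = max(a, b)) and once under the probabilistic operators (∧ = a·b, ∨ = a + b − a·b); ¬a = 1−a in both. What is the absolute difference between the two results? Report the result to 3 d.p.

Under Gödel:
  ¬A1 = 1 − 0.46 = 0.54
  A5 ∧ ¬A1 = min(a, b) on (0.25, 0.54) = 0.25
  A3 ∧ A4 = min(a, b) on (0.39, 0.16) = 0.16
  A4 ∧ (A3 ∧ A4) = min(a, b) on (0.16, 0.16) = 0.16
  (A5 ∧ ¬A1) ∧ (A4 ∧ (A3 ∧ A4)) = min(a, b) on (0.25, 0.16) = 0.16
  → value = 0.1600
Under probabilistic:
  ¬A1 = 1 − 0.4600 = 0.5400
  A5 ∧ ¬A1 = a·b on (0.2500, 0.5400) = 0.1350
  A3 ∧ A4 = a·b on (0.3900, 0.1600) = 0.0624
  A4 ∧ (A3 ∧ A4) = a·b on (0.1600, 0.0624) = 0.0100
  (A5 ∧ ¬A1) ∧ (A4 ∧ (A3 ∧ A4)) = a·b on (0.1350, 0.0100) = 0.0013
  → value = 0.0013
|0.1600 − 0.0013| = 0.159

0.159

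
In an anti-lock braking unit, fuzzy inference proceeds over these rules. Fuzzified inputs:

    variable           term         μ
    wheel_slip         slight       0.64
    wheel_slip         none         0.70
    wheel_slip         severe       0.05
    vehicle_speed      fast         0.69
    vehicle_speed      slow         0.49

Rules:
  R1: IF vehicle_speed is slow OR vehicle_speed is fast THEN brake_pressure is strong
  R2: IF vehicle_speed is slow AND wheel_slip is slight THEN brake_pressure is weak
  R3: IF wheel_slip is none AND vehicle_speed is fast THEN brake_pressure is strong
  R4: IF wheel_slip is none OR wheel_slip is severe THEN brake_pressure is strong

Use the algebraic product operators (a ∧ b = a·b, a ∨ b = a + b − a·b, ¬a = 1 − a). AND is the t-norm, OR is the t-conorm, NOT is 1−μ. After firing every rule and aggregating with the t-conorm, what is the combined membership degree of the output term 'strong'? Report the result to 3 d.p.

0.977

R1: slow=0.49, fast=0.69; OR[a + b − a·b] → w = 0.8419
R2: slow=0.49, slight=0.64; AND[a·b] → w = 0.3136
R3: none=0.70, fast=0.69; AND[a·b] → w = 0.4830
R4: none=0.70, severe=0.05; OR[a + b − a·b] → w = 0.7150
Rules with consequent 'strong': {R1, R3, R4} → strengths 0.8419, 0.4830, 0.7150
Aggregate via t-conorm [a + b − a·b]: 0.9767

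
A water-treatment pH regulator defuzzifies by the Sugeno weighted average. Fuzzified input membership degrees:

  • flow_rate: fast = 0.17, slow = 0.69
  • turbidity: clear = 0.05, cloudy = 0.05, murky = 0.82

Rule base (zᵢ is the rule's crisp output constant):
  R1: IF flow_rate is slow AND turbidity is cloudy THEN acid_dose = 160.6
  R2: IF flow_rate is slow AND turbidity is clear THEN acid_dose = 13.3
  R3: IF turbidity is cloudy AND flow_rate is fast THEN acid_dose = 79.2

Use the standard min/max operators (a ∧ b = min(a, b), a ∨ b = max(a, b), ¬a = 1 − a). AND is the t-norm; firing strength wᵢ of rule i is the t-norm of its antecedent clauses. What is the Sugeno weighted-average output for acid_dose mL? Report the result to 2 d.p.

R1 (z=160.6): slow=0.69, cloudy=0.05; AND[min(a, b)] → w = 0.05
R2 (z=13.3): slow=0.69, clear=0.05; AND[min(a, b)] → w = 0.05
R3 (z=79.2): cloudy=0.05, fast=0.17; AND[min(a, b)] → w = 0.05
Weighted average = (0.05·160.6 + 0.05·13.3 + 0.05·79.2) / (0.05 + 0.05 + 0.05)
  = 12.6550 / 0.1500 = 84.37

84.37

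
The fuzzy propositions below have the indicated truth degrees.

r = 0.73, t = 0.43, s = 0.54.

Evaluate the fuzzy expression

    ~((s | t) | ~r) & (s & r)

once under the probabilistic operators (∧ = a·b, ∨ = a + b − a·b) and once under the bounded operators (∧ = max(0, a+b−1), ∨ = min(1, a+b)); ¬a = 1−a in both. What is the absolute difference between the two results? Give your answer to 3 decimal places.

0.075

Under probabilistic:
  s | t = a + b − a·b on (0.5400, 0.4300) = 0.7378
  ~r = 1 − 0.7300 = 0.2700
  (s | t) | ~r = a + b − a·b on (0.7378, 0.2700) = 0.8086
  ~((s | t) | ~r) = 1 − 0.8086 = 0.1914
  s & r = a·b on (0.5400, 0.7300) = 0.3942
  ~((s | t) | ~r) & (s & r) = a·b on (0.1914, 0.3942) = 0.0755
  → value = 0.0755
Under bounded:
  s | t = min(1, a+b) on (0.54, 0.43) = 0.97
  ~r = 1 − 0.73 = 0.27
  (s | t) | ~r = min(1, a+b) on (0.97, 0.27) = 1.00
  ~((s | t) | ~r) = 1 − 1.00 = 0.00
  s & r = max(0, a+b−1) on (0.54, 0.73) = 0.27
  ~((s | t) | ~r) & (s & r) = max(0, a+b−1) on (0.00, 0.27) = 0.00
  → value = 0.0000
|0.0755 − 0.0000| = 0.075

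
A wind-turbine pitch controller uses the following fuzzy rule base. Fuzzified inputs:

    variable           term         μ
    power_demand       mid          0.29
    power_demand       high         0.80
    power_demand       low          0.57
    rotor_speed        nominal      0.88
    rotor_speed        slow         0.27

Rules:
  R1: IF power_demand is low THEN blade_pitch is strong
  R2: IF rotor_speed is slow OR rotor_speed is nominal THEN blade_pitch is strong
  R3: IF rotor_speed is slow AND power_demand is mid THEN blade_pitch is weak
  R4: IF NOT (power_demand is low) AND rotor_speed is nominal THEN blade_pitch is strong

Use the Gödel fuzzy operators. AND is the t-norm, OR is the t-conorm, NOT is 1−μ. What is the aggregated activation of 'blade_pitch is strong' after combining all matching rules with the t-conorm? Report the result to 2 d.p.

R1: low=0.57 → w = 0.57
R2: slow=0.27, nominal=0.88; OR[max(a, b)] → w = 0.88
R3: slow=0.27, mid=0.29; AND[min(a, b)] → w = 0.27
R4: ¬low=1−0.57=0.43, nominal=0.88; AND[min(a, b)] → w = 0.43
Rules with consequent 'strong': {R1, R2, R4} → strengths 0.57, 0.88, 0.43
Aggregate via t-conorm [max(a, b)]: 0.88

0.88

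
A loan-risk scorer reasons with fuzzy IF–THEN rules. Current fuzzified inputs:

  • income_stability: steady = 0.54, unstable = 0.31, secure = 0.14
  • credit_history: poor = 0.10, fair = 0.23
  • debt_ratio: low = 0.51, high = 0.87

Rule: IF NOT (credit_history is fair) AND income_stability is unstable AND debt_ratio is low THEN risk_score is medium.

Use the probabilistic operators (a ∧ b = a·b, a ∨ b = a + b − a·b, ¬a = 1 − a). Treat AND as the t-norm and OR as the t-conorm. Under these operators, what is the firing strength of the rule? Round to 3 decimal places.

0.122

firing strength: ¬fair=1−0.23=0.77, unstable=0.31, low=0.51; AND[a·b] → w = 0.1217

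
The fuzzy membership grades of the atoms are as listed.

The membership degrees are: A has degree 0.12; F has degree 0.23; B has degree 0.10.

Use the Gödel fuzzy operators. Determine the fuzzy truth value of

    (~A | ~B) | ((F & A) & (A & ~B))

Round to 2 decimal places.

~A = 1 − 0.12 = 0.88
~B = 1 − 0.10 = 0.90
~A | ~B = max(a, b) on (0.88, 0.90) = 0.90
F & A = min(a, b) on (0.23, 0.12) = 0.12
~B = 1 − 0.10 = 0.90
A & ~B = min(a, b) on (0.12, 0.90) = 0.12
(F & A) & (A & ~B) = min(a, b) on (0.12, 0.12) = 0.12
(~A | ~B) | ((F & A) & (A & ~B)) = max(a, b) on (0.90, 0.12) = 0.90

0.90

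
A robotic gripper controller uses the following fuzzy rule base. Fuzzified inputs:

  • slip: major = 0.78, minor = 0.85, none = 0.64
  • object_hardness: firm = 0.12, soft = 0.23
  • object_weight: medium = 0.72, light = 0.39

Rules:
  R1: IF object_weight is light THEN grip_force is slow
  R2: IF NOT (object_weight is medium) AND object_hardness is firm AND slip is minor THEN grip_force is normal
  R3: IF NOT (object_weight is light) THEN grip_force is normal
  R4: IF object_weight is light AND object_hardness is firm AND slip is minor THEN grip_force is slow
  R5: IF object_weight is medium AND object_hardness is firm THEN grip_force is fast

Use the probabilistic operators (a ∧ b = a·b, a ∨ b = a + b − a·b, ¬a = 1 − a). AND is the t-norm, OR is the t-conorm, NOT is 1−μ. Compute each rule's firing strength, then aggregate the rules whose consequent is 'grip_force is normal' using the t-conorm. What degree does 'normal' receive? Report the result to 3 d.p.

0.621

R1: light=0.39 → w = 0.3900
R2: ¬medium=1−0.72=0.28, firm=0.12, minor=0.85; AND[a·b] → w = 0.0286
R3: ¬light=1−0.39=0.61 → w = 0.6100
R4: light=0.39, firm=0.12, minor=0.85; AND[a·b] → w = 0.0398
R5: medium=0.72, firm=0.12; AND[a·b] → w = 0.0864
Rules with consequent 'normal': {R2, R3} → strengths 0.0286, 0.6100
Aggregate via t-conorm [a + b − a·b]: 0.6211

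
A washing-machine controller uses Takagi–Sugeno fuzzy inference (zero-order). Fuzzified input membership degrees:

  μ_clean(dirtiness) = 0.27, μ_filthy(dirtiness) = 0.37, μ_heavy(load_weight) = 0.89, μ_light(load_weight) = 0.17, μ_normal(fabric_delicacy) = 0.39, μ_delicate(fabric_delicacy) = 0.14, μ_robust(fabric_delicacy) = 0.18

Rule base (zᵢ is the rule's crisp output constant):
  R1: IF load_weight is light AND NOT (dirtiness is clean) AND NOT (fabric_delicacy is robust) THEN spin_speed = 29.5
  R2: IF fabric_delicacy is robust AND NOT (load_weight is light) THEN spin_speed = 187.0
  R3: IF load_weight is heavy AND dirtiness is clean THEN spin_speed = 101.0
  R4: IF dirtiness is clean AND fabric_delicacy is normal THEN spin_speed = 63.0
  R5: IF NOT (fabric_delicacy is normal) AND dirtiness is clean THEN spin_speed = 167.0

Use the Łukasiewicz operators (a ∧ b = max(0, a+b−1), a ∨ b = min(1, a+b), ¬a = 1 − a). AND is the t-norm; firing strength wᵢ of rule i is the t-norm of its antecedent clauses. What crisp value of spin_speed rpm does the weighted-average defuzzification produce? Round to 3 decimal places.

106.059

R1 (z=29.5): light=0.17, ¬clean=1−0.27=0.73, ¬robust=1−0.18=0.82; AND[max(0, a+b−1)] → w = 0.00
R2 (z=187.0): robust=0.18, ¬light=1−0.17=0.83; AND[max(0, a+b−1)] → w = 0.01
R3 (z=101.0): heavy=0.89, clean=0.27; AND[max(0, a+b−1)] → w = 0.16
R4 (z=63.0): clean=0.27, normal=0.39; AND[max(0, a+b−1)] → w = 0.00
R5 (z=167.0): ¬normal=1−0.39=0.61, clean=0.27; AND[max(0, a+b−1)] → w = 0.00
Weighted average = (0.00·29.5 + 0.01·187.0 + 0.16·101.0 + 0.00·63.0 + 0.00·167.0) / (0.00 + 0.01 + 0.16 + 0.00 + 0.00)
  = 18.0300 / 0.1700 = 106.059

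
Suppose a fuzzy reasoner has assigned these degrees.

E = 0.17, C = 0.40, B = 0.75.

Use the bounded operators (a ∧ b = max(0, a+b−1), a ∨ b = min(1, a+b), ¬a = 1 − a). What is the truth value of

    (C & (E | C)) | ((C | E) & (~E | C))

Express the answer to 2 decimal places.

E | C = min(1, a+b) on (0.17, 0.40) = 0.57
C & (E | C) = max(0, a+b−1) on (0.40, 0.57) = 0.00
C | E = min(1, a+b) on (0.40, 0.17) = 0.57
~E = 1 − 0.17 = 0.83
~E | C = min(1, a+b) on (0.83, 0.40) = 1.00
(C | E) & (~E | C) = max(0, a+b−1) on (0.57, 1.00) = 0.57
(C & (E | C)) | ((C | E) & (~E | C)) = min(1, a+b) on (0.00, 0.57) = 0.57

0.57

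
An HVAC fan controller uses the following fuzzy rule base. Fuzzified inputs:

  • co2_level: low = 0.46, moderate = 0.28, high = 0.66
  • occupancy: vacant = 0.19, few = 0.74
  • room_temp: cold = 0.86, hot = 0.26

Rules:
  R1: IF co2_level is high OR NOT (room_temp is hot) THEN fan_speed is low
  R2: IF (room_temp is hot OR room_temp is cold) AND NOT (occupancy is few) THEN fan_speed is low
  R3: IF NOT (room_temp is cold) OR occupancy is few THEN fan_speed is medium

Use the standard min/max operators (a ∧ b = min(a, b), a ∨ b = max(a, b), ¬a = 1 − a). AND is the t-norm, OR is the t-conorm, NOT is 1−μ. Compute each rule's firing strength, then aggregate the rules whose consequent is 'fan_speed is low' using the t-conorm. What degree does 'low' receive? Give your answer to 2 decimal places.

R1: high=0.66, ¬hot=1−0.26=0.74; OR[max(a, b)] → w = 0.74
R2: (hot=0.26 OR cold=0.86) = 0.86; AND[min(a, b)] with ¬few=1−0.74=0.26 → w = 0.26
R3: ¬cold=1−0.86=0.14, few=0.74; OR[max(a, b)] → w = 0.74
Rules with consequent 'low': {R1, R2} → strengths 0.74, 0.26
Aggregate via t-conorm [max(a, b)]: 0.74

0.74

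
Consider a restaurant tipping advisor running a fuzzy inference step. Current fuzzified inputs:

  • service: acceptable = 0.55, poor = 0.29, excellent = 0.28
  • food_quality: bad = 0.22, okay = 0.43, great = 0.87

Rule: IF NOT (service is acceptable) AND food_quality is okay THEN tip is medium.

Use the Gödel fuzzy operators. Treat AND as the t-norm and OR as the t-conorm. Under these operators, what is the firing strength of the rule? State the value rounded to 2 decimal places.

firing strength: ¬acceptable=1−0.55=0.45, okay=0.43; AND[min(a, b)] → w = 0.43

0.43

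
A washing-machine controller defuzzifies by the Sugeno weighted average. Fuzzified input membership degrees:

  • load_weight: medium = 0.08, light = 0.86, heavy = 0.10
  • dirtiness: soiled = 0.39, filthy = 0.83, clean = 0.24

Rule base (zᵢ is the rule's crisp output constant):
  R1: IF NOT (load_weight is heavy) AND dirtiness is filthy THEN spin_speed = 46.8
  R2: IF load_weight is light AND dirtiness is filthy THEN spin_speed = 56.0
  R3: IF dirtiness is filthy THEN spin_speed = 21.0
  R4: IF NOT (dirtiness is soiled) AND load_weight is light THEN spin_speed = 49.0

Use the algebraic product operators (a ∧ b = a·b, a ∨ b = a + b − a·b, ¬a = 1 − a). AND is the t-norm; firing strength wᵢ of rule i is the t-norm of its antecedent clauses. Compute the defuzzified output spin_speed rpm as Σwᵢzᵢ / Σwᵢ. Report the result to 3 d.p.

41.936

R1 (z=46.8): ¬heavy=1−0.10=0.90, filthy=0.83; AND[a·b] → w = 0.7470
R2 (z=56.0): light=0.86, filthy=0.83; AND[a·b] → w = 0.7138
R3 (z=21.0): filthy=0.83 → w = 0.8300
R4 (z=49.0): ¬soiled=1−0.39=0.61, light=0.86; AND[a·b] → w = 0.5246
Weighted average = (0.7470·46.8 + 0.7138·56.0 + 0.8300·21.0 + 0.5246·49.0) / (0.7470 + 0.7138 + 0.8300 + 0.5246)
  = 118.0678 / 2.8154 = 41.936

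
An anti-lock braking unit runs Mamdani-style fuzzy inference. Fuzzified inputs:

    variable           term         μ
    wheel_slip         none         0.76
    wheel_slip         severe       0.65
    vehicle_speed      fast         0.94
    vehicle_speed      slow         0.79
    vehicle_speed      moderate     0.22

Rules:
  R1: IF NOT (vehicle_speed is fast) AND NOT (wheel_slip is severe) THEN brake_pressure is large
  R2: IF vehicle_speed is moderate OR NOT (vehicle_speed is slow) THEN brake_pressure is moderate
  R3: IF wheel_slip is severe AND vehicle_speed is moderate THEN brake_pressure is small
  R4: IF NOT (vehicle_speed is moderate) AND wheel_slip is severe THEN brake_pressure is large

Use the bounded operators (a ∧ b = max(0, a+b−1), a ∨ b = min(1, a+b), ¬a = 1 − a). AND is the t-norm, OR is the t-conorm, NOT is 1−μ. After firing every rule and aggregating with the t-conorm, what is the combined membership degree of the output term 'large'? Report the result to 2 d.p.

0.43

R1: ¬fast=1−0.94=0.06, ¬severe=1−0.65=0.35; AND[max(0, a+b−1)] → w = 0.00
R2: moderate=0.22, ¬slow=1−0.79=0.21; OR[min(1, a+b)] → w = 0.43
R3: severe=0.65, moderate=0.22; AND[max(0, a+b−1)] → w = 0.00
R4: ¬moderate=1−0.22=0.78, severe=0.65; AND[max(0, a+b−1)] → w = 0.43
Rules with consequent 'large': {R1, R4} → strengths 0.00, 0.43
Aggregate via t-conorm [min(1, a+b)]: 0.43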